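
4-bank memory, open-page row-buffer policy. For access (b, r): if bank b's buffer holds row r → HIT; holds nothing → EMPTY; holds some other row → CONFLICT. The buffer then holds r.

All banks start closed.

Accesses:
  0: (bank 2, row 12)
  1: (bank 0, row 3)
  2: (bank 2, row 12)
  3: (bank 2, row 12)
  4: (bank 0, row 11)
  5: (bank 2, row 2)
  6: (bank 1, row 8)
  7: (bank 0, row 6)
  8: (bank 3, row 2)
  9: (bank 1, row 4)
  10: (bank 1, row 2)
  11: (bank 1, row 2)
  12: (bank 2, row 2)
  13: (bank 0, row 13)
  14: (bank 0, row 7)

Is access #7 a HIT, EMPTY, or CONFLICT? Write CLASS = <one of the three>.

CLASS = CONFLICT

#0 (2,12) E
#1 (0,3) E
#2 (2,12) H  (was 12)
#3 (2,12) H  (was 12)
#4 (0,11) C  (was 3)
#5 (2,2) C  (was 12)
#6 (1,8) E
#7 (0,6) C  (was 11)
#8 (3,2) E
#9 (1,4) C  (was 8)
#10 (1,2) C  (was 4)
#11 (1,2) H  (was 2)
#12 (2,2) H  (was 2)
#13 (0,13) C  (was 6)
#14 (0,7) C  (was 13)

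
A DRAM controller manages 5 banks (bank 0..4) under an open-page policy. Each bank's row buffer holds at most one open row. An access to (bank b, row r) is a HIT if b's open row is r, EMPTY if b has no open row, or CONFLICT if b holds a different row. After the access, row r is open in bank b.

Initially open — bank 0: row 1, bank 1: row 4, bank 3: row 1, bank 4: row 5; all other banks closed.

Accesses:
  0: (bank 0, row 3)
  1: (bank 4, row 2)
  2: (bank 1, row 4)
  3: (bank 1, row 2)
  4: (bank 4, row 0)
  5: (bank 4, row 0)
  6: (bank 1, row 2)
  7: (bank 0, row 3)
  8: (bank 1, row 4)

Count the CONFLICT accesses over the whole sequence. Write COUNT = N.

COUNT = 5

step 0: bank0 1->3 [CONFLICT]
step 1: bank4 5->2 [CONFLICT]
step 2: bank1 4->4 [HIT]
step 3: bank1 4->2 [CONFLICT]
step 4: bank4 2->0 [CONFLICT]
step 5: bank4 0->0 [HIT]
step 6: bank1 2->2 [HIT]
step 7: bank0 3->3 [HIT]
step 8: bank1 2->4 [CONFLICT]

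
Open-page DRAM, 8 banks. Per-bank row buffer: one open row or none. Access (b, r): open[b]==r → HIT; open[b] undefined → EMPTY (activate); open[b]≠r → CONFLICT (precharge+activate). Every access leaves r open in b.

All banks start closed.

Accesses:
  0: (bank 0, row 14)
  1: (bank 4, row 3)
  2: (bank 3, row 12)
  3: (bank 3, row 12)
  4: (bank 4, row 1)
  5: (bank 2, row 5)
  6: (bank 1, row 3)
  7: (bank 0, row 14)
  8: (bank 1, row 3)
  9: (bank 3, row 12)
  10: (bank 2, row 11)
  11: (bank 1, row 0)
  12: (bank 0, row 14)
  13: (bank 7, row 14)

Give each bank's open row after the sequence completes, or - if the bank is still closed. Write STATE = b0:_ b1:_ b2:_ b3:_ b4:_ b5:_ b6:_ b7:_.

0: bank 0 row 14 — prev None → EMPTY
1: bank 4 row 3 — prev None → EMPTY
2: bank 3 row 12 — prev None → EMPTY
3: bank 3 row 12 — prev 12 → HIT
4: bank 4 row 1 — prev 3 → CONFLICT
5: bank 2 row 5 — prev None → EMPTY
6: bank 1 row 3 — prev None → EMPTY
7: bank 0 row 14 — prev 14 → HIT
8: bank 1 row 3 — prev 3 → HIT
9: bank 3 row 12 — prev 12 → HIT
10: bank 2 row 11 — prev 5 → CONFLICT
11: bank 1 row 0 — prev 3 → CONFLICT
12: bank 0 row 14 — prev 14 → HIT
13: bank 7 row 14 — prev None → EMPTY

STATE = b0:14 b1:0 b2:11 b3:12 b4:1 b5:- b6:- b7:14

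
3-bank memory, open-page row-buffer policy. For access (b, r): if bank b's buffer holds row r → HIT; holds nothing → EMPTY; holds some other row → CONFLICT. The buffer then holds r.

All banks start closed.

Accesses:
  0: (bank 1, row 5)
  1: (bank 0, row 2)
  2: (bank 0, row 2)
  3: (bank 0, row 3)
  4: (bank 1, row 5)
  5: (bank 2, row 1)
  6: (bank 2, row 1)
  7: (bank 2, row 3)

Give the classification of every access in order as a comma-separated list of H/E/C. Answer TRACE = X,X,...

TRACE = E,E,H,C,H,E,H,C

#0 (1,5) E
#1 (0,2) E
#2 (0,2) H  (was 2)
#3 (0,3) C  (was 2)
#4 (1,5) H  (was 5)
#5 (2,1) E
#6 (2,1) H  (was 1)
#7 (2,3) C  (was 1)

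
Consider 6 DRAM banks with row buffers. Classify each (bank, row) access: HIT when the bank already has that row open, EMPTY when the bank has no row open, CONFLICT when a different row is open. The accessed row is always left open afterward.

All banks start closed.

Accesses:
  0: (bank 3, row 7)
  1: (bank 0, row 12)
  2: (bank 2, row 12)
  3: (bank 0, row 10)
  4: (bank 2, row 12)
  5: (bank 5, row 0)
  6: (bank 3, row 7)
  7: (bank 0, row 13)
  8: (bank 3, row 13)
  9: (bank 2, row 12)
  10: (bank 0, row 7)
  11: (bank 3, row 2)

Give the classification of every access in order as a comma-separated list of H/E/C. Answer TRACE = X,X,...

  [0] b3 r7: no row ⇒ E
  [1] b0 r12: no row ⇒ E
  [2] b2 r12: no row ⇒ E
  [3] b0 r10: had r12 ⇒ C
  [4] b2 r12: had r12 ⇒ H
  [5] b5 r0: no row ⇒ E
  [6] b3 r7: had r7 ⇒ H
  [7] b0 r13: had r10 ⇒ C
  [8] b3 r13: had r7 ⇒ C
  [9] b2 r12: had r12 ⇒ H
  [10] b0 r7: had r13 ⇒ C
  [11] b3 r2: had r13 ⇒ C

TRACE = E,E,E,C,H,E,H,C,C,H,C,C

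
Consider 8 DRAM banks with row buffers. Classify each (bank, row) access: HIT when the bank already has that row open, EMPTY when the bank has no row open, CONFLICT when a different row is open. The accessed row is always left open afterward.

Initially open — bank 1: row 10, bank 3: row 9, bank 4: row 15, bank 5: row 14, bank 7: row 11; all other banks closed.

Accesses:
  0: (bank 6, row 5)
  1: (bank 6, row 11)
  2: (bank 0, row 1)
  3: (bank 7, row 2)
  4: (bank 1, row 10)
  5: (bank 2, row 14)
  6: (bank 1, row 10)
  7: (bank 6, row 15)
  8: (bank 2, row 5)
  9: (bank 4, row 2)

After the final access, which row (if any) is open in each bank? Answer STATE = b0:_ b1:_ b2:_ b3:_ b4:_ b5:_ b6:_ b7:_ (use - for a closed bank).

0: bank 6 row 5 — prev None → EMPTY
1: bank 6 row 11 — prev 5 → CONFLICT
2: bank 0 row 1 — prev None → EMPTY
3: bank 7 row 2 — prev 11 → CONFLICT
4: bank 1 row 10 — prev 10 → HIT
5: bank 2 row 14 — prev None → EMPTY
6: bank 1 row 10 — prev 10 → HIT
7: bank 6 row 15 — prev 11 → CONFLICT
8: bank 2 row 5 — prev 14 → CONFLICT
9: bank 4 row 2 — prev 15 → CONFLICT

STATE = b0:1 b1:10 b2:5 b3:9 b4:2 b5:14 b6:15 b7:2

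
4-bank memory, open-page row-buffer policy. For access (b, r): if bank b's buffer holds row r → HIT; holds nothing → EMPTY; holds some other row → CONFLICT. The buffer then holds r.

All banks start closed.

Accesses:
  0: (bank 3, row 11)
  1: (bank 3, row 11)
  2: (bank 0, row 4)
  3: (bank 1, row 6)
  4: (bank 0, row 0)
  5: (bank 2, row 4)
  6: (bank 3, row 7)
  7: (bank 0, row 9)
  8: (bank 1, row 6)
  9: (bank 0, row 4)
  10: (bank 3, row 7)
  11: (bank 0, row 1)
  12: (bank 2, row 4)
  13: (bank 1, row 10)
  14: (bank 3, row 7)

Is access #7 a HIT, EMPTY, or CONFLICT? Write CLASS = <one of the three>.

CLASS = CONFLICT

0: bank 3 row 11 — prev None → EMPTY
1: bank 3 row 11 — prev 11 → HIT
2: bank 0 row 4 — prev None → EMPTY
3: bank 1 row 6 — prev None → EMPTY
4: bank 0 row 0 — prev 4 → CONFLICT
5: bank 2 row 4 — prev None → EMPTY
6: bank 3 row 7 — prev 11 → CONFLICT
7: bank 0 row 9 — prev 0 → CONFLICT
8: bank 1 row 6 — prev 6 → HIT
9: bank 0 row 4 — prev 9 → CONFLICT
10: bank 3 row 7 — prev 7 → HIT
11: bank 0 row 1 — prev 4 → CONFLICT
12: bank 2 row 4 — prev 4 → HIT
13: bank 1 row 10 — prev 6 → CONFLICT
14: bank 3 row 7 — prev 7 → HIT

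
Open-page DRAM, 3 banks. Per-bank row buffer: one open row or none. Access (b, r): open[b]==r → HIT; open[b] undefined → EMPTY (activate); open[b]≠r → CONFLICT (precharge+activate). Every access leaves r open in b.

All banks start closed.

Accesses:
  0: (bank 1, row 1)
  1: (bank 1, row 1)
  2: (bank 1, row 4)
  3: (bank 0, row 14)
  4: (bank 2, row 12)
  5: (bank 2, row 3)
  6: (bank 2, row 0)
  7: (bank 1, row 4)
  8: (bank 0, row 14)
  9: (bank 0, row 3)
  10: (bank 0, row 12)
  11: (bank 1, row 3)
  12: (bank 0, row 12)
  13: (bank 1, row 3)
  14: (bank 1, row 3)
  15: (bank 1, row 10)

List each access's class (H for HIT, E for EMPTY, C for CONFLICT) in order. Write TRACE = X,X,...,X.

TRACE = E,H,C,E,E,C,C,H,H,C,C,C,H,H,H,C

  [0] b1 r1: no row ⇒ E
  [1] b1 r1: had r1 ⇒ H
  [2] b1 r4: had r1 ⇒ C
  [3] b0 r14: no row ⇒ E
  [4] b2 r12: no row ⇒ E
  [5] b2 r3: had r12 ⇒ C
  [6] b2 r0: had r3 ⇒ C
  [7] b1 r4: had r4 ⇒ H
  [8] b0 r14: had r14 ⇒ H
  [9] b0 r3: had r14 ⇒ C
  [10] b0 r12: had r3 ⇒ C
  [11] b1 r3: had r4 ⇒ C
  [12] b0 r12: had r12 ⇒ H
  [13] b1 r3: had r3 ⇒ H
  [14] b1 r3: had r3 ⇒ H
  [15] b1 r10: had r3 ⇒ C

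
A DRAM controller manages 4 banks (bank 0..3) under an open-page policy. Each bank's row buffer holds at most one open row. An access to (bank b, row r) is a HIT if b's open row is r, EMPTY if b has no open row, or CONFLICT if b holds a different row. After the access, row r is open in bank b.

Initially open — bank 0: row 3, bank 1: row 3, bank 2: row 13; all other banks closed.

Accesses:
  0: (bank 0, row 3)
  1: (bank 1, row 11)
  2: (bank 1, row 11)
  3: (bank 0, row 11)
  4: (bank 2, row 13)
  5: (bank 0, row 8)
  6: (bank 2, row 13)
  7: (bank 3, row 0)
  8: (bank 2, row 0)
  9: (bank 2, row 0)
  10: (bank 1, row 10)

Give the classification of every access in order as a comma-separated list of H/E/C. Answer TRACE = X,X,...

#0 (0,3) H  (was 3)
#1 (1,11) C  (was 3)
#2 (1,11) H  (was 11)
#3 (0,11) C  (was 3)
#4 (2,13) H  (was 13)
#5 (0,8) C  (was 11)
#6 (2,13) H  (was 13)
#7 (3,0) E
#8 (2,0) C  (was 13)
#9 (2,0) H  (was 0)
#10 (1,10) C  (was 11)

TRACE = H,C,H,C,H,C,H,E,C,H,C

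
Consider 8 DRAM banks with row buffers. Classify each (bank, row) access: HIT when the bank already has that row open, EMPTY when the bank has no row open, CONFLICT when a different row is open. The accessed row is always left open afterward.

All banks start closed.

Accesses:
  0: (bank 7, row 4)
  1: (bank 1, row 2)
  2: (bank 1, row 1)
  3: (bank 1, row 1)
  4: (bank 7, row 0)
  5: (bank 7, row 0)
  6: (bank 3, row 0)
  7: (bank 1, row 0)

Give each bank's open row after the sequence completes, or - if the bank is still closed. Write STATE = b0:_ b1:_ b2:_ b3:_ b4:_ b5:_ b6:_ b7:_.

STATE = b0:- b1:0 b2:- b3:0 b4:- b5:- b6:- b7:0

  [0] b7 r4: no row ⇒ E
  [1] b1 r2: no row ⇒ E
  [2] b1 r1: had r2 ⇒ C
  [3] b1 r1: had r1 ⇒ H
  [4] b7 r0: had r4 ⇒ C
  [5] b7 r0: had r0 ⇒ H
  [6] b3 r0: no row ⇒ E
  [7] b1 r0: had r1 ⇒ C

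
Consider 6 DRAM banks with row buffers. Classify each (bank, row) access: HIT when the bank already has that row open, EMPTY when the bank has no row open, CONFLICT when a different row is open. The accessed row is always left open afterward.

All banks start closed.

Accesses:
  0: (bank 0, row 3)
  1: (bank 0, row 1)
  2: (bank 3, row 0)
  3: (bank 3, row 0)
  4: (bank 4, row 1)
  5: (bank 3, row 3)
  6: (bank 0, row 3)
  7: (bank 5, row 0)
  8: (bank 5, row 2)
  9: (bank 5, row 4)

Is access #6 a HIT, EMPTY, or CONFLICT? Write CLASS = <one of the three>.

CLASS = CONFLICT

#0 (0,3) E
#1 (0,1) C  (was 3)
#2 (3,0) E
#3 (3,0) H  (was 0)
#4 (4,1) E
#5 (3,3) C  (was 0)
#6 (0,3) C  (was 1)
#7 (5,0) E
#8 (5,2) C  (was 0)
#9 (5,4) C  (was 2)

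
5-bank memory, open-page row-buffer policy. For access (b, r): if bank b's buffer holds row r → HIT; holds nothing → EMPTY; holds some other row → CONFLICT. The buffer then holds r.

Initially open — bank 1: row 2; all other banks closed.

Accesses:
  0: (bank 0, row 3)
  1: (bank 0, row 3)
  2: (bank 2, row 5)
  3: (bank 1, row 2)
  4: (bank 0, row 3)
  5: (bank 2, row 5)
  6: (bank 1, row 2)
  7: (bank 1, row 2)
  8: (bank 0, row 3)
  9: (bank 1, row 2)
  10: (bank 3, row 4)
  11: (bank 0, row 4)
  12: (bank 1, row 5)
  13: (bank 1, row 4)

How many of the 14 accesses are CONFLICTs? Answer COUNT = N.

step 0: bank0 None->3 [EMPTY]
step 1: bank0 3->3 [HIT]
step 2: bank2 None->5 [EMPTY]
step 3: bank1 2->2 [HIT]
step 4: bank0 3->3 [HIT]
step 5: bank2 5->5 [HIT]
step 6: bank1 2->2 [HIT]
step 7: bank1 2->2 [HIT]
step 8: bank0 3->3 [HIT]
step 9: bank1 2->2 [HIT]
step 10: bank3 None->4 [EMPTY]
step 11: bank0 3->4 [CONFLICT]
step 12: bank1 2->5 [CONFLICT]
step 13: bank1 5->4 [CONFLICT]

COUNT = 3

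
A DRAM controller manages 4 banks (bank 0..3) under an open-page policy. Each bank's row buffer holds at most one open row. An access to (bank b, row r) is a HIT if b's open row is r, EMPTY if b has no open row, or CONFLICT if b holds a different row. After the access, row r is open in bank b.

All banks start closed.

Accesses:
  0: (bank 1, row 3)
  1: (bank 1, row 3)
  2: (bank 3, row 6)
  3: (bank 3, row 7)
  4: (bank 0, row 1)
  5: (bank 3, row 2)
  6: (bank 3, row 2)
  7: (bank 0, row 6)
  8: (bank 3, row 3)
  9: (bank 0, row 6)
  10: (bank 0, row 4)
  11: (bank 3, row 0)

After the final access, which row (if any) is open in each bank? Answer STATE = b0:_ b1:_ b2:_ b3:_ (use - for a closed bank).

#0 (1,3) E
#1 (1,3) H  (was 3)
#2 (3,6) E
#3 (3,7) C  (was 6)
#4 (0,1) E
#5 (3,2) C  (was 7)
#6 (3,2) H  (was 2)
#7 (0,6) C  (was 1)
#8 (3,3) C  (was 2)
#9 (0,6) H  (was 6)
#10 (0,4) C  (was 6)
#11 (3,0) C  (was 3)

STATE = b0:4 b1:3 b2:- b3:0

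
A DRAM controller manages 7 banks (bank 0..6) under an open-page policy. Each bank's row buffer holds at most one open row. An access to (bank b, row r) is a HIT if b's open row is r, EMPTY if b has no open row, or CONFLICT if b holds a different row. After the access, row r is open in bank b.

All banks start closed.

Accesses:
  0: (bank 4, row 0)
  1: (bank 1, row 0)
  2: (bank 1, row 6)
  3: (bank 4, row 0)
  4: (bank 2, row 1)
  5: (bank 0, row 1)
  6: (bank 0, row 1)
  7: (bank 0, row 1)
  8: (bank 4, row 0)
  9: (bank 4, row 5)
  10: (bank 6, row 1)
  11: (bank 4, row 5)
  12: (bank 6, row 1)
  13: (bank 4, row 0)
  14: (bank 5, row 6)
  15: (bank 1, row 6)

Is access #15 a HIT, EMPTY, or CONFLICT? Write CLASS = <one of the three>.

CLASS = HIT

step 0: bank4 None->0 [EMPTY]
step 1: bank1 None->0 [EMPTY]
step 2: bank1 0->6 [CONFLICT]
step 3: bank4 0->0 [HIT]
step 4: bank2 None->1 [EMPTY]
step 5: bank0 None->1 [EMPTY]
step 6: bank0 1->1 [HIT]
step 7: bank0 1->1 [HIT]
step 8: bank4 0->0 [HIT]
step 9: bank4 0->5 [CONFLICT]
step 10: bank6 None->1 [EMPTY]
step 11: bank4 5->5 [HIT]
step 12: bank6 1->1 [HIT]
step 13: bank4 5->0 [CONFLICT]
step 14: bank5 None->6 [EMPTY]
step 15: bank1 6->6 [HIT]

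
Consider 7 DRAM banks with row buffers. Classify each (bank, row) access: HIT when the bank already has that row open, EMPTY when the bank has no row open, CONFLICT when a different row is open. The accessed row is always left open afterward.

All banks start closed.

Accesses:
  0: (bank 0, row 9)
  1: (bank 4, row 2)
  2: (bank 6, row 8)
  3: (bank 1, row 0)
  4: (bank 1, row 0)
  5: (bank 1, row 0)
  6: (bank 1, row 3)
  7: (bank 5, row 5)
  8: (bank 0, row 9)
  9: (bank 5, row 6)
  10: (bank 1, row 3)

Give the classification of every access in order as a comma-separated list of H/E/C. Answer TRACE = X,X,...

TRACE = E,E,E,E,H,H,C,E,H,C,H

step 0: bank0 None->9 [EMPTY]
step 1: bank4 None->2 [EMPTY]
step 2: bank6 None->8 [EMPTY]
step 3: bank1 None->0 [EMPTY]
step 4: bank1 0->0 [HIT]
step 5: bank1 0->0 [HIT]
step 6: bank1 0->3 [CONFLICT]
step 7: bank5 None->5 [EMPTY]
step 8: bank0 9->9 [HIT]
step 9: bank5 5->6 [CONFLICT]
step 10: bank1 3->3 [HIT]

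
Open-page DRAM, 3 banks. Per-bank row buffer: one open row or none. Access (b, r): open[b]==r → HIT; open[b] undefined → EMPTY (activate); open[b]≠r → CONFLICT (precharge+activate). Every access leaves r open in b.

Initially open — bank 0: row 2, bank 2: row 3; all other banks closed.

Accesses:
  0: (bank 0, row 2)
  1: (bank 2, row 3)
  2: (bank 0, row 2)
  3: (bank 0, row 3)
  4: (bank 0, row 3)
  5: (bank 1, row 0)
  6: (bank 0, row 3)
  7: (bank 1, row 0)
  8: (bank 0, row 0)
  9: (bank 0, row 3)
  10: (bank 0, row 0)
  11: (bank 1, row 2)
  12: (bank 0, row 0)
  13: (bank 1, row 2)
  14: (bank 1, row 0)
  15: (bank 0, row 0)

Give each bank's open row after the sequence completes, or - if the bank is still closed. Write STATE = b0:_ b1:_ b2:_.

  [0] b0 r2: had r2 ⇒ H
  [1] b2 r3: had r3 ⇒ H
  [2] b0 r2: had r2 ⇒ H
  [3] b0 r3: had r2 ⇒ C
  [4] b0 r3: had r3 ⇒ H
  [5] b1 r0: no row ⇒ E
  [6] b0 r3: had r3 ⇒ H
  [7] b1 r0: had r0 ⇒ H
  [8] b0 r0: had r3 ⇒ C
  [9] b0 r3: had r0 ⇒ C
  [10] b0 r0: had r3 ⇒ C
  [11] b1 r2: had r0 ⇒ C
  [12] b0 r0: had r0 ⇒ H
  [13] b1 r2: had r2 ⇒ H
  [14] b1 r0: had r2 ⇒ C
  [15] b0 r0: had r0 ⇒ H

STATE = b0:0 b1:0 b2:3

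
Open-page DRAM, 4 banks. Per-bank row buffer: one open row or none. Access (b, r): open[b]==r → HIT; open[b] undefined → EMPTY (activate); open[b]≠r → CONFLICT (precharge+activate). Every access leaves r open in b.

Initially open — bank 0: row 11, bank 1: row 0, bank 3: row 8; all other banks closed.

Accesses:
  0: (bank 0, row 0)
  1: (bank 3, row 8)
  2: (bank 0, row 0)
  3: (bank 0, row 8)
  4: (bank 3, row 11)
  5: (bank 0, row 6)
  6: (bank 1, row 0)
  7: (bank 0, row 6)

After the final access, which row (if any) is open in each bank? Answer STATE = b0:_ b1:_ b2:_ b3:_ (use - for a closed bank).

  [0] b0 r0: had r11 ⇒ C
  [1] b3 r8: had r8 ⇒ H
  [2] b0 r0: had r0 ⇒ H
  [3] b0 r8: had r0 ⇒ C
  [4] b3 r11: had r8 ⇒ C
  [5] b0 r6: had r8 ⇒ C
  [6] b1 r0: had r0 ⇒ H
  [7] b0 r6: had r6 ⇒ H

STATE = b0:6 b1:0 b2:- b3:11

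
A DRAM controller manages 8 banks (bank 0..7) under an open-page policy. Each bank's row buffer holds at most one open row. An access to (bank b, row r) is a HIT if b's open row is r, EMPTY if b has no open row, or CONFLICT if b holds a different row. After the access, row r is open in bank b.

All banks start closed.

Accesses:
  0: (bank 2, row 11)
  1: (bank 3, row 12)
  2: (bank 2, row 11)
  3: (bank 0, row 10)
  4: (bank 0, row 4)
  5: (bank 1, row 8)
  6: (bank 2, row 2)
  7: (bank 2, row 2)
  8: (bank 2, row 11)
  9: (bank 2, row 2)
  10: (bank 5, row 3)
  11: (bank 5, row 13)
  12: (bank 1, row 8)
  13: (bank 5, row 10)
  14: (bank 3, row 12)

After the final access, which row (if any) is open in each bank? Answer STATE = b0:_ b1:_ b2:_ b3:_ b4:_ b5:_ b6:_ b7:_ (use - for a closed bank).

STATE = b0:4 b1:8 b2:2 b3:12 b4:- b5:10 b6:- b7:-

#0 (2,11) E
#1 (3,12) E
#2 (2,11) H  (was 11)
#3 (0,10) E
#4 (0,4) C  (was 10)
#5 (1,8) E
#6 (2,2) C  (was 11)
#7 (2,2) H  (was 2)
#8 (2,11) C  (was 2)
#9 (2,2) C  (was 11)
#10 (5,3) E
#11 (5,13) C  (was 3)
#12 (1,8) H  (was 8)
#13 (5,10) C  (was 13)
#14 (3,12) H  (was 12)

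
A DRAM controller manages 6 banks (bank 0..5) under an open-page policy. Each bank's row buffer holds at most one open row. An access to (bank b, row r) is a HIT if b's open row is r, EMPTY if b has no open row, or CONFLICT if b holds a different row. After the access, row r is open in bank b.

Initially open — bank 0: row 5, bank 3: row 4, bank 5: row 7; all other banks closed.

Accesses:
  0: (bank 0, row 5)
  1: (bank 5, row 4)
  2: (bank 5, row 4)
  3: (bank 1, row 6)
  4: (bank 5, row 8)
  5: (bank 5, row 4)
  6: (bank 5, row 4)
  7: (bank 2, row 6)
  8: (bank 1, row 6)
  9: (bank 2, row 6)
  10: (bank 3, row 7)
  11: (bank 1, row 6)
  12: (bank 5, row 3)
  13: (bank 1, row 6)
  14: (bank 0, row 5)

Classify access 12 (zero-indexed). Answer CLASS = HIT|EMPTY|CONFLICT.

CLASS = CONFLICT

  [0] b0 r5: had r5 ⇒ H
  [1] b5 r4: had r7 ⇒ C
  [2] b5 r4: had r4 ⇒ H
  [3] b1 r6: no row ⇒ E
  [4] b5 r8: had r4 ⇒ C
  [5] b5 r4: had r8 ⇒ C
  [6] b5 r4: had r4 ⇒ H
  [7] b2 r6: no row ⇒ E
  [8] b1 r6: had r6 ⇒ H
  [9] b2 r6: had r6 ⇒ H
  [10] b3 r7: had r4 ⇒ C
  [11] b1 r6: had r6 ⇒ H
  [12] b5 r3: had r4 ⇒ C
  [13] b1 r6: had r6 ⇒ H
  [14] b0 r5: had r5 ⇒ H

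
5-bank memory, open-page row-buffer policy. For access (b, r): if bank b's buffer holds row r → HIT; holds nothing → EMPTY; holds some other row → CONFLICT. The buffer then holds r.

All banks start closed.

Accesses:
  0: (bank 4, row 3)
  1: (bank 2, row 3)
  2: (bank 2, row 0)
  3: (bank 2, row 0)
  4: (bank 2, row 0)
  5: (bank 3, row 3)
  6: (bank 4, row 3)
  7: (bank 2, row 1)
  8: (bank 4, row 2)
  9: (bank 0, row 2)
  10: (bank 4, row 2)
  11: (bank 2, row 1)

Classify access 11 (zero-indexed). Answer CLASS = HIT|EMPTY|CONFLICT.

  [0] b4 r3: no row ⇒ E
  [1] b2 r3: no row ⇒ E
  [2] b2 r0: had r3 ⇒ C
  [3] b2 r0: had r0 ⇒ H
  [4] b2 r0: had r0 ⇒ H
  [5] b3 r3: no row ⇒ E
  [6] b4 r3: had r3 ⇒ H
  [7] b2 r1: had r0 ⇒ C
  [8] b4 r2: had r3 ⇒ C
  [9] b0 r2: no row ⇒ E
  [10] b4 r2: had r2 ⇒ H
  [11] b2 r1: had r1 ⇒ H

CLASS = HIT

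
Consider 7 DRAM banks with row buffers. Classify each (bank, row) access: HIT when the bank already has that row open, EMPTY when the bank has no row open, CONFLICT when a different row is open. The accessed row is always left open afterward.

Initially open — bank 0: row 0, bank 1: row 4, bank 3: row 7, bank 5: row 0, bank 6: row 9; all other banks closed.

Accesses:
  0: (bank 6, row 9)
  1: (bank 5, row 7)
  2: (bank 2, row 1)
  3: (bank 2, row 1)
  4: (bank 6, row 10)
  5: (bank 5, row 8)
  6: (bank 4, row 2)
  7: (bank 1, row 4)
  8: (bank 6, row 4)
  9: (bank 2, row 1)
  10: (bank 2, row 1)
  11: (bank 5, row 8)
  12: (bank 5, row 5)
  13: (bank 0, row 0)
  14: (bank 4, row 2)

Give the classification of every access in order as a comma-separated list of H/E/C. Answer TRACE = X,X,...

  [0] b6 r9: had r9 ⇒ H
  [1] b5 r7: had r0 ⇒ C
  [2] b2 r1: no row ⇒ E
  [3] b2 r1: had r1 ⇒ H
  [4] b6 r10: had r9 ⇒ C
  [5] b5 r8: had r7 ⇒ C
  [6] b4 r2: no row ⇒ E
  [7] b1 r4: had r4 ⇒ H
  [8] b6 r4: had r10 ⇒ C
  [9] b2 r1: had r1 ⇒ H
  [10] b2 r1: had r1 ⇒ H
  [11] b5 r8: had r8 ⇒ H
  [12] b5 r5: had r8 ⇒ C
  [13] b0 r0: had r0 ⇒ H
  [14] b4 r2: had r2 ⇒ H

TRACE = H,C,E,H,C,C,E,H,C,H,H,H,C,H,H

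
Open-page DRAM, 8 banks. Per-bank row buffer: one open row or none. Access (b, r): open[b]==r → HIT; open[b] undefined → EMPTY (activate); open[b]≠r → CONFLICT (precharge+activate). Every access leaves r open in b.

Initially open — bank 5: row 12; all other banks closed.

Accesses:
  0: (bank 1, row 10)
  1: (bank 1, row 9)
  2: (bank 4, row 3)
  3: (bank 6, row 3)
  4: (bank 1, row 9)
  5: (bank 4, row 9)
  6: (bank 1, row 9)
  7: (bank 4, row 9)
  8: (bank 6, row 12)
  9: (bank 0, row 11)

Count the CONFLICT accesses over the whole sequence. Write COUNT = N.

COUNT = 3

  [0] b1 r10: no row ⇒ E
  [1] b1 r9: had r10 ⇒ C
  [2] b4 r3: no row ⇒ E
  [3] b6 r3: no row ⇒ E
  [4] b1 r9: had r9 ⇒ H
  [5] b4 r9: had r3 ⇒ C
  [6] b1 r9: had r9 ⇒ H
  [7] b4 r9: had r9 ⇒ H
  [8] b6 r12: had r3 ⇒ C
  [9] b0 r11: no row ⇒ E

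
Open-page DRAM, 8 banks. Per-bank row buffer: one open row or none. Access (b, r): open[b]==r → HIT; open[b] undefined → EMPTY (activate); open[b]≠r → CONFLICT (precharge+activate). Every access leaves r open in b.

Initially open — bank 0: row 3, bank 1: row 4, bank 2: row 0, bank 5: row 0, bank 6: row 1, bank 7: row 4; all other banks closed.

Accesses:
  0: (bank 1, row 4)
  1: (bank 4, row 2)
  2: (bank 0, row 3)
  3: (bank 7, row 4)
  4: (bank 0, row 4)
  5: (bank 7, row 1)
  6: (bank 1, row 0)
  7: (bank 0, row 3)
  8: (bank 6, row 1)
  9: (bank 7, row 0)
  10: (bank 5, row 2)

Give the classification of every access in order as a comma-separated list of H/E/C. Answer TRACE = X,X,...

TRACE = H,E,H,H,C,C,C,C,H,C,C

#0 (1,4) H  (was 4)
#1 (4,2) E
#2 (0,3) H  (was 3)
#3 (7,4) H  (was 4)
#4 (0,4) C  (was 3)
#5 (7,1) C  (was 4)
#6 (1,0) C  (was 4)
#7 (0,3) C  (was 4)
#8 (6,1) H  (was 1)
#9 (7,0) C  (was 1)
#10 (5,2) C  (was 0)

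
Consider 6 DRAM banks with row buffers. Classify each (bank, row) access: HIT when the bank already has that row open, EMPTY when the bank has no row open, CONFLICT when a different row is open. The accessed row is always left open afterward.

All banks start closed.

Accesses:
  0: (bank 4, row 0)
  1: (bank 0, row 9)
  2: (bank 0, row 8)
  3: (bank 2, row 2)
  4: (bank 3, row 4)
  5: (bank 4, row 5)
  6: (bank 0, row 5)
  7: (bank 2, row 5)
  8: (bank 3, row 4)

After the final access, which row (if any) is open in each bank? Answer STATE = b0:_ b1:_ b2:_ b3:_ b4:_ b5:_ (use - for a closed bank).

  [0] b4 r0: no row ⇒ E
  [1] b0 r9: no row ⇒ E
  [2] b0 r8: had r9 ⇒ C
  [3] b2 r2: no row ⇒ E
  [4] b3 r4: no row ⇒ E
  [5] b4 r5: had r0 ⇒ C
  [6] b0 r5: had r8 ⇒ C
  [7] b2 r5: had r2 ⇒ C
  [8] b3 r4: had r4 ⇒ H

STATE = b0:5 b1:- b2:5 b3:4 b4:5 b5:-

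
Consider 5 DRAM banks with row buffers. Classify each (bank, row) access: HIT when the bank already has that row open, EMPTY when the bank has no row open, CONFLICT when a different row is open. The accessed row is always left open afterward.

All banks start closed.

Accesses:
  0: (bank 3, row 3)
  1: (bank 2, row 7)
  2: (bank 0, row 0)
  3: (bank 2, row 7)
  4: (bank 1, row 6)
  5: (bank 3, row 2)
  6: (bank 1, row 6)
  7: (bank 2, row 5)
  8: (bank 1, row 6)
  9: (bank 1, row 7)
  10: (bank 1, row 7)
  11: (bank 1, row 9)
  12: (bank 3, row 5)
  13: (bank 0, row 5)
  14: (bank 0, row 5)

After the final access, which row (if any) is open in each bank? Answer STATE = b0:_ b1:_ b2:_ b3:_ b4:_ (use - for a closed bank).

  [0] b3 r3: no row ⇒ E
  [1] b2 r7: no row ⇒ E
  [2] b0 r0: no row ⇒ E
  [3] b2 r7: had r7 ⇒ H
  [4] b1 r6: no row ⇒ E
  [5] b3 r2: had r3 ⇒ C
  [6] b1 r6: had r6 ⇒ H
  [7] b2 r5: had r7 ⇒ C
  [8] b1 r6: had r6 ⇒ H
  [9] b1 r7: had r6 ⇒ C
  [10] b1 r7: had r7 ⇒ H
  [11] b1 r9: had r7 ⇒ C
  [12] b3 r5: had r2 ⇒ C
  [13] b0 r5: had r0 ⇒ C
  [14] b0 r5: had r5 ⇒ H

STATE = b0:5 b1:9 b2:5 b3:5 b4:-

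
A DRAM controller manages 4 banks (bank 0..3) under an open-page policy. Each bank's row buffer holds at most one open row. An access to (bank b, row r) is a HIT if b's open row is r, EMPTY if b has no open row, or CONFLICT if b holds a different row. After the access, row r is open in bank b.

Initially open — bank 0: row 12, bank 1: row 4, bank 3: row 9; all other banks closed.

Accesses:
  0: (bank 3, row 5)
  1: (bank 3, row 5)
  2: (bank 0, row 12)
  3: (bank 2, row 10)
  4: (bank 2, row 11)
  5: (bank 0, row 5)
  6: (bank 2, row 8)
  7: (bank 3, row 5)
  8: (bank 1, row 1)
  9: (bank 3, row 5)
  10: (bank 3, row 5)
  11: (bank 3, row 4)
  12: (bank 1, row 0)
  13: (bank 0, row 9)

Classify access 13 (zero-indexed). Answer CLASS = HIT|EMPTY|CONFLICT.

CLASS = CONFLICT

  [0] b3 r5: had r9 ⇒ C
  [1] b3 r5: had r5 ⇒ H
  [2] b0 r12: had r12 ⇒ H
  [3] b2 r10: no row ⇒ E
  [4] b2 r11: had r10 ⇒ C
  [5] b0 r5: had r12 ⇒ C
  [6] b2 r8: had r11 ⇒ C
  [7] b3 r5: had r5 ⇒ H
  [8] b1 r1: had r4 ⇒ C
  [9] b3 r5: had r5 ⇒ H
  [10] b3 r5: had r5 ⇒ H
  [11] b3 r4: had r5 ⇒ C
  [12] b1 r0: had r1 ⇒ C
  [13] b0 r9: had r5 ⇒ C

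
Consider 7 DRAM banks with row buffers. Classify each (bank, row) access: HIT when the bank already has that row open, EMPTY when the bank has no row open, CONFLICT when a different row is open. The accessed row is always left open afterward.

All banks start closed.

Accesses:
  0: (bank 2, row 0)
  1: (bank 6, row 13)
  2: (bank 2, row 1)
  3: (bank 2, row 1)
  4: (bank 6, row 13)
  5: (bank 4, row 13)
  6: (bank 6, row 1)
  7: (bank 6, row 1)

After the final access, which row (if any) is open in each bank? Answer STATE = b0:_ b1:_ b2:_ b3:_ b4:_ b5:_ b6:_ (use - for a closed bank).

#0 (2,0) E
#1 (6,13) E
#2 (2,1) C  (was 0)
#3 (2,1) H  (was 1)
#4 (6,13) H  (was 13)
#5 (4,13) E
#6 (6,1) C  (was 13)
#7 (6,1) H  (was 1)

STATE = b0:- b1:- b2:1 b3:- b4:13 b5:- b6:1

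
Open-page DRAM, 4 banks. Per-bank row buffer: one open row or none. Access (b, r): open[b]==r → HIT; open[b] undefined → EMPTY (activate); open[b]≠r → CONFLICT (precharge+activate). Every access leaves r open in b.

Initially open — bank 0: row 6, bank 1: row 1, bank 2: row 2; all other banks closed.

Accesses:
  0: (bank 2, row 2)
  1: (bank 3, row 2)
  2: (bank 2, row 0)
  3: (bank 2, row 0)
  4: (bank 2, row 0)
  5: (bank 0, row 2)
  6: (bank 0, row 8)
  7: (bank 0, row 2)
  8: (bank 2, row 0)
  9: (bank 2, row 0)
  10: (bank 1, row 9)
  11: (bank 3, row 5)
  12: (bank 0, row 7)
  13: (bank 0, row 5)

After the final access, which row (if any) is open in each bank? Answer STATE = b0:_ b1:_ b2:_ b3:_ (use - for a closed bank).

step 0: bank2 2->2 [HIT]
step 1: bank3 None->2 [EMPTY]
step 2: bank2 2->0 [CONFLICT]
step 3: bank2 0->0 [HIT]
step 4: bank2 0->0 [HIT]
step 5: bank0 6->2 [CONFLICT]
step 6: bank0 2->8 [CONFLICT]
step 7: bank0 8->2 [CONFLICT]
step 8: bank2 0->0 [HIT]
step 9: bank2 0->0 [HIT]
step 10: bank1 1->9 [CONFLICT]
step 11: bank3 2->5 [CONFLICT]
step 12: bank0 2->7 [CONFLICT]
step 13: bank0 7->5 [CONFLICT]

STATE = b0:5 b1:9 b2:0 b3:5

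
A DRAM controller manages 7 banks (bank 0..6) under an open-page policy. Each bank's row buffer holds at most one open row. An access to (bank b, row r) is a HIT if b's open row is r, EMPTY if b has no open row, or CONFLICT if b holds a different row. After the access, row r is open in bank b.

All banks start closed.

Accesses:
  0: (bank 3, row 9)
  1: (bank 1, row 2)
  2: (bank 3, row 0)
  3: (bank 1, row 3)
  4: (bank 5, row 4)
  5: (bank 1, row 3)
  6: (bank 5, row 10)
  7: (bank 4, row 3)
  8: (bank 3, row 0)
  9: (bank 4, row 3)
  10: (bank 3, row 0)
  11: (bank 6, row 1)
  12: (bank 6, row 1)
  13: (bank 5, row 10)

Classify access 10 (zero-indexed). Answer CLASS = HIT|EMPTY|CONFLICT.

step 0: bank3 None->9 [EMPTY]
step 1: bank1 None->2 [EMPTY]
step 2: bank3 9->0 [CONFLICT]
step 3: bank1 2->3 [CONFLICT]
step 4: bank5 None->4 [EMPTY]
step 5: bank1 3->3 [HIT]
step 6: bank5 4->10 [CONFLICT]
step 7: bank4 None->3 [EMPTY]
step 8: bank3 0->0 [HIT]
step 9: bank4 3->3 [HIT]
step 10: bank3 0->0 [HIT]
step 11: bank6 None->1 [EMPTY]
step 12: bank6 1->1 [HIT]
step 13: bank5 10->10 [HIT]

CLASS = HIT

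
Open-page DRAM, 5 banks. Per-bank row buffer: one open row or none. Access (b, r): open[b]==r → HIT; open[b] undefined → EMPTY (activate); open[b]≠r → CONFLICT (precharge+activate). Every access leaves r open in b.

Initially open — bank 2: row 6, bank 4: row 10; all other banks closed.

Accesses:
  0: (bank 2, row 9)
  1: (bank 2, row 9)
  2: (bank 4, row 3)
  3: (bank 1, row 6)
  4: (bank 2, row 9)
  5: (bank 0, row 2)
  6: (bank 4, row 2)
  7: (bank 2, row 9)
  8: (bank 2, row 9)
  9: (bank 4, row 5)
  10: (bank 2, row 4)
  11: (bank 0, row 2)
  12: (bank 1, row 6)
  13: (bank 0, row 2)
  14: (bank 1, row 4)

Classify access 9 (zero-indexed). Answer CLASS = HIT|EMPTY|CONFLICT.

#0 (2,9) C  (was 6)
#1 (2,9) H  (was 9)
#2 (4,3) C  (was 10)
#3 (1,6) E
#4 (2,9) H  (was 9)
#5 (0,2) E
#6 (4,2) C  (was 3)
#7 (2,9) H  (was 9)
#8 (2,9) H  (was 9)
#9 (4,5) C  (was 2)
#10 (2,4) C  (was 9)
#11 (0,2) H  (was 2)
#12 (1,6) H  (was 6)
#13 (0,2) H  (was 2)
#14 (1,4) C  (was 6)

CLASS = CONFLICT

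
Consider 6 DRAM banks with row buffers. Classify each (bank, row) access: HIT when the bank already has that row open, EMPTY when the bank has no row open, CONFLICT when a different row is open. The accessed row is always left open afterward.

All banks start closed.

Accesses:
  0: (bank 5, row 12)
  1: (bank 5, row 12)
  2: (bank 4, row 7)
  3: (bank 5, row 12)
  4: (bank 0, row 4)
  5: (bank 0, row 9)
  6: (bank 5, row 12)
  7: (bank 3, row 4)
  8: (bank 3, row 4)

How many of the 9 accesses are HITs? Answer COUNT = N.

  [0] b5 r12: no row ⇒ E
  [1] b5 r12: had r12 ⇒ H
  [2] b4 r7: no row ⇒ E
  [3] b5 r12: had r12 ⇒ H
  [4] b0 r4: no row ⇒ E
  [5] b0 r9: had r4 ⇒ C
  [6] b5 r12: had r12 ⇒ H
  [7] b3 r4: no row ⇒ E
  [8] b3 r4: had r4 ⇒ H

COUNT = 4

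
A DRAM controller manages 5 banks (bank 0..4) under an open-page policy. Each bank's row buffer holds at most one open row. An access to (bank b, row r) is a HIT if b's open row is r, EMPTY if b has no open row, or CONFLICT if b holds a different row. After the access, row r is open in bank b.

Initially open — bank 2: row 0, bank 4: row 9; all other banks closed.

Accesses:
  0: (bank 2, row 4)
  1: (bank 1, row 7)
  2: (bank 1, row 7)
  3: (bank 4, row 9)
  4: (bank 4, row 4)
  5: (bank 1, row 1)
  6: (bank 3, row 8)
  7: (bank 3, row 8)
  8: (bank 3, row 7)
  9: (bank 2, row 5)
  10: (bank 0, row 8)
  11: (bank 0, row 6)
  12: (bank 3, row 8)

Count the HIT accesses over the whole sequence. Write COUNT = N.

COUNT = 3

  [0] b2 r4: had r0 ⇒ C
  [1] b1 r7: no row ⇒ E
  [2] b1 r7: had r7 ⇒ H
  [3] b4 r9: had r9 ⇒ H
  [4] b4 r4: had r9 ⇒ C
  [5] b1 r1: had r7 ⇒ C
  [6] b3 r8: no row ⇒ E
  [7] b3 r8: had r8 ⇒ H
  [8] b3 r7: had r8 ⇒ C
  [9] b2 r5: had r4 ⇒ C
  [10] b0 r8: no row ⇒ E
  [11] b0 r6: had r8 ⇒ C
  [12] b3 r8: had r7 ⇒ C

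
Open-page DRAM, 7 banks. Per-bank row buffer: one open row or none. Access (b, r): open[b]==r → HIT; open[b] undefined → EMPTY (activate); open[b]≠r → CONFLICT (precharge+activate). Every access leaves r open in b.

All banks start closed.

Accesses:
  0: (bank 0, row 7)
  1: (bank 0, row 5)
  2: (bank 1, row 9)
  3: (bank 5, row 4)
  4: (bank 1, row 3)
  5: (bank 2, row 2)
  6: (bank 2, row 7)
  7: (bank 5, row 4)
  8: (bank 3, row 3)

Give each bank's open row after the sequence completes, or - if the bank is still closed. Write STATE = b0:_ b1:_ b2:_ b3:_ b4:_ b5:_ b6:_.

STATE = b0:5 b1:3 b2:7 b3:3 b4:- b5:4 b6:-

#0 (0,7) E
#1 (0,5) C  (was 7)
#2 (1,9) E
#3 (5,4) E
#4 (1,3) C  (was 9)
#5 (2,2) E
#6 (2,7) C  (was 2)
#7 (5,4) H  (was 4)
#8 (3,3) E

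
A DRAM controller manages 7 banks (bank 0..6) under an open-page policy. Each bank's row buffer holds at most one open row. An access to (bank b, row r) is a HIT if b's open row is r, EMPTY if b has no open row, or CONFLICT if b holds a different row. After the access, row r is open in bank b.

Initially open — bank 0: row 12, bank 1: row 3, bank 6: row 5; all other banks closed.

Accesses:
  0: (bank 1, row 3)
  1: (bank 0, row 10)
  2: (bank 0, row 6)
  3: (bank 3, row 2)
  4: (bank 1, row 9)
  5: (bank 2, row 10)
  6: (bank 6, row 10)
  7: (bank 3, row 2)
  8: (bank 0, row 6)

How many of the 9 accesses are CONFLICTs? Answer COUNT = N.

step 0: bank1 3->3 [HIT]
step 1: bank0 12->10 [CONFLICT]
step 2: bank0 10->6 [CONFLICT]
step 3: bank3 None->2 [EMPTY]
step 4: bank1 3->9 [CONFLICT]
step 5: bank2 None->10 [EMPTY]
step 6: bank6 5->10 [CONFLICT]
step 7: bank3 2->2 [HIT]
step 8: bank0 6->6 [HIT]

COUNT = 4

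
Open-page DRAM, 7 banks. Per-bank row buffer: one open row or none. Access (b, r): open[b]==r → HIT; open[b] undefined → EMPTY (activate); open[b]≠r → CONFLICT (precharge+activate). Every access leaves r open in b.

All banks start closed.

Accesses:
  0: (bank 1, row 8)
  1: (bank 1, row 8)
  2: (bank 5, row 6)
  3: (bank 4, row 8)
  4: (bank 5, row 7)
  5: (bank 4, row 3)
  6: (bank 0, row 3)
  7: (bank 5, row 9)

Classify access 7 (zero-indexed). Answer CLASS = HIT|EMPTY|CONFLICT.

step 0: bank1 None->8 [EMPTY]
step 1: bank1 8->8 [HIT]
step 2: bank5 None->6 [EMPTY]
step 3: bank4 None->8 [EMPTY]
step 4: bank5 6->7 [CONFLICT]
step 5: bank4 8->3 [CONFLICT]
step 6: bank0 None->3 [EMPTY]
step 7: bank5 7->9 [CONFLICT]

CLASS = CONFLICT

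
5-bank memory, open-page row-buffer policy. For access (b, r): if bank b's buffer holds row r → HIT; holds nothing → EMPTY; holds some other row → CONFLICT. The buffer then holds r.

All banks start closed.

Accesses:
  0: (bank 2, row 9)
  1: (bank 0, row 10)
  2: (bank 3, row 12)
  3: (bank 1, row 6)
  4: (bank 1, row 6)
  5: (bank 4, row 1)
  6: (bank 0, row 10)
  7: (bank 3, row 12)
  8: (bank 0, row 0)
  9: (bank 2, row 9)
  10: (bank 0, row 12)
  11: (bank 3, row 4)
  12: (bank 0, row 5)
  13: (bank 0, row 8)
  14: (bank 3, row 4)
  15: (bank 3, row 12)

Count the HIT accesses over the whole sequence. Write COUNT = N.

#0 (2,9) E
#1 (0,10) E
#2 (3,12) E
#3 (1,6) E
#4 (1,6) H  (was 6)
#5 (4,1) E
#6 (0,10) H  (was 10)
#7 (3,12) H  (was 12)
#8 (0,0) C  (was 10)
#9 (2,9) H  (was 9)
#10 (0,12) C  (was 0)
#11 (3,4) C  (was 12)
#12 (0,5) C  (was 12)
#13 (0,8) C  (was 5)
#14 (3,4) H  (was 4)
#15 (3,12) C  (was 4)

COUNT = 5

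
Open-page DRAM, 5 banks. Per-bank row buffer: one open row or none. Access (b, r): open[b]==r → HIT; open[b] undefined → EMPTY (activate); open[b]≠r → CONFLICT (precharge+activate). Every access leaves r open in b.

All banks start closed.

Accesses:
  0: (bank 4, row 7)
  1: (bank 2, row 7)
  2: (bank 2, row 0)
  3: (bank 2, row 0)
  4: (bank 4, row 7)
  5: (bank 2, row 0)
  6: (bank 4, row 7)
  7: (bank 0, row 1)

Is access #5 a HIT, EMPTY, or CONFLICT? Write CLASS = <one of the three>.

CLASS = HIT

  [0] b4 r7: no row ⇒ E
  [1] b2 r7: no row ⇒ E
  [2] b2 r0: had r7 ⇒ C
  [3] b2 r0: had r0 ⇒ H
  [4] b4 r7: had r7 ⇒ H
  [5] b2 r0: had r0 ⇒ H
  [6] b4 r7: had r7 ⇒ H
  [7] b0 r1: no row ⇒ E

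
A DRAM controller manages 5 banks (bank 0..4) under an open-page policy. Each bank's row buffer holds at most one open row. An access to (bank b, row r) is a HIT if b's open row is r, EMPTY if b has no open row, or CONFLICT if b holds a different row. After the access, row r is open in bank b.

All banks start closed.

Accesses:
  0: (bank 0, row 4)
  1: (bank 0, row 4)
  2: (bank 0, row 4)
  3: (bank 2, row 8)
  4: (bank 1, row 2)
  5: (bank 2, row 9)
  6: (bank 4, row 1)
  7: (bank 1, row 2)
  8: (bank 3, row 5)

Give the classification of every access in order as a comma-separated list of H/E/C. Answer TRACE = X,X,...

#0 (0,4) E
#1 (0,4) H  (was 4)
#2 (0,4) H  (was 4)
#3 (2,8) E
#4 (1,2) E
#5 (2,9) C  (was 8)
#6 (4,1) E
#7 (1,2) H  (was 2)
#8 (3,5) E

TRACE = E,H,H,E,E,C,E,H,E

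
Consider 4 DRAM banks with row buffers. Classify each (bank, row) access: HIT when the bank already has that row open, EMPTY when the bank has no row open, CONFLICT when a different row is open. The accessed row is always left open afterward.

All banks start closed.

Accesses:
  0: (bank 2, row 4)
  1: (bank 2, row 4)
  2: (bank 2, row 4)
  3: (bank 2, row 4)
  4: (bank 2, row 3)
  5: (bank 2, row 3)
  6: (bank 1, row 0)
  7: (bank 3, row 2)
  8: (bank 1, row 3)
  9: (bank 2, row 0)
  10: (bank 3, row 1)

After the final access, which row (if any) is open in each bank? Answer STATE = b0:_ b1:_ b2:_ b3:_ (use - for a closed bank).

#0 (2,4) E
#1 (2,4) H  (was 4)
#2 (2,4) H  (was 4)
#3 (2,4) H  (was 4)
#4 (2,3) C  (was 4)
#5 (2,3) H  (was 3)
#6 (1,0) E
#7 (3,2) E
#8 (1,3) C  (was 0)
#9 (2,0) C  (was 3)
#10 (3,1) C  (was 2)

STATE = b0:- b1:3 b2:0 b3:1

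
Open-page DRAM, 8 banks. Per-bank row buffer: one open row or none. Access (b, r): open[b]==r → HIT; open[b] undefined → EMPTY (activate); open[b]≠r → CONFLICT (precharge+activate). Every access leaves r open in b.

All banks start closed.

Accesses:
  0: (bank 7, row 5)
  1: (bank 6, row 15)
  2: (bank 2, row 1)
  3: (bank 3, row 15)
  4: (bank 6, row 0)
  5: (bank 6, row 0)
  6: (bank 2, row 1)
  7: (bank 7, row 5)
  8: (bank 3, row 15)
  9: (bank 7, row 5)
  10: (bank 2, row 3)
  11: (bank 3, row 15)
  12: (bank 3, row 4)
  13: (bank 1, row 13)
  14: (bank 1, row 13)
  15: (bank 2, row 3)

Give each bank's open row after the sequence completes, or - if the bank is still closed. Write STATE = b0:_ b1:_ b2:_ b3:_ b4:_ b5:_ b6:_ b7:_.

step 0: bank7 None->5 [EMPTY]
step 1: bank6 None->15 [EMPTY]
step 2: bank2 None->1 [EMPTY]
step 3: bank3 None->15 [EMPTY]
step 4: bank6 15->0 [CONFLICT]
step 5: bank6 0->0 [HIT]
step 6: bank2 1->1 [HIT]
step 7: bank7 5->5 [HIT]
step 8: bank3 15->15 [HIT]
step 9: bank7 5->5 [HIT]
step 10: bank2 1->3 [CONFLICT]
step 11: bank3 15->15 [HIT]
step 12: bank3 15->4 [CONFLICT]
step 13: bank1 None->13 [EMPTY]
step 14: bank1 13->13 [HIT]
step 15: bank2 3->3 [HIT]

STATE = b0:- b1:13 b2:3 b3:4 b4:- b5:- b6:0 b7:5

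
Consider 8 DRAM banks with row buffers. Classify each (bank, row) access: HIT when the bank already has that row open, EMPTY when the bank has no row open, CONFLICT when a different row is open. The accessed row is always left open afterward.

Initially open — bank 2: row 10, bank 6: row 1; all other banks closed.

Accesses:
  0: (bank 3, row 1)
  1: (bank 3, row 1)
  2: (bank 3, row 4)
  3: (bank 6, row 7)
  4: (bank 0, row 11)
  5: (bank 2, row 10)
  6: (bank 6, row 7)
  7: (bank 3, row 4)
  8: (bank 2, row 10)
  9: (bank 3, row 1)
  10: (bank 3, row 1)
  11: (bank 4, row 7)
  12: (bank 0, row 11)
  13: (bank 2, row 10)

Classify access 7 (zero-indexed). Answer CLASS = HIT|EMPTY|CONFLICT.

step 0: bank3 None->1 [EMPTY]
step 1: bank3 1->1 [HIT]
step 2: bank3 1->4 [CONFLICT]
step 3: bank6 1->7 [CONFLICT]
step 4: bank0 None->11 [EMPTY]
step 5: bank2 10->10 [HIT]
step 6: bank6 7->7 [HIT]
step 7: bank3 4->4 [HIT]
step 8: bank2 10->10 [HIT]
step 9: bank3 4->1 [CONFLICT]
step 10: bank3 1->1 [HIT]
step 11: bank4 None->7 [EMPTY]
step 12: bank0 11->11 [HIT]
step 13: bank2 10->10 [HIT]

CLASS = HIT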